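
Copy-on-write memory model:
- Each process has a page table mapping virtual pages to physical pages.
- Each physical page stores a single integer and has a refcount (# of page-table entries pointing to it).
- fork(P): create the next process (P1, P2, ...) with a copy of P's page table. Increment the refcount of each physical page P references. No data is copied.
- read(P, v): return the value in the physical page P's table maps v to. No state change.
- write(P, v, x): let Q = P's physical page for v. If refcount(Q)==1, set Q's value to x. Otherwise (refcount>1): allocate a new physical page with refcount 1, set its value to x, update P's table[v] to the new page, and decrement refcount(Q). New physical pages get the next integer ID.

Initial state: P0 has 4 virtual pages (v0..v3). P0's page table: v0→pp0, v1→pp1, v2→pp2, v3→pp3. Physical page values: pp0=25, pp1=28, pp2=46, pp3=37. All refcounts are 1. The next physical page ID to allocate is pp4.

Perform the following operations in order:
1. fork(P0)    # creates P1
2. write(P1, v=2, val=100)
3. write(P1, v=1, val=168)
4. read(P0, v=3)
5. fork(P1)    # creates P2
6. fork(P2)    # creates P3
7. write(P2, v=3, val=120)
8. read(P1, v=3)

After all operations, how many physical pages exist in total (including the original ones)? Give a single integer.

Answer: 7

Derivation:
Op 1: fork(P0) -> P1. 4 ppages; refcounts: pp0:2 pp1:2 pp2:2 pp3:2
Op 2: write(P1, v2, 100). refcount(pp2)=2>1 -> COPY to pp4. 5 ppages; refcounts: pp0:2 pp1:2 pp2:1 pp3:2 pp4:1
Op 3: write(P1, v1, 168). refcount(pp1)=2>1 -> COPY to pp5. 6 ppages; refcounts: pp0:2 pp1:1 pp2:1 pp3:2 pp4:1 pp5:1
Op 4: read(P0, v3) -> 37. No state change.
Op 5: fork(P1) -> P2. 6 ppages; refcounts: pp0:3 pp1:1 pp2:1 pp3:3 pp4:2 pp5:2
Op 6: fork(P2) -> P3. 6 ppages; refcounts: pp0:4 pp1:1 pp2:1 pp3:4 pp4:3 pp5:3
Op 7: write(P2, v3, 120). refcount(pp3)=4>1 -> COPY to pp6. 7 ppages; refcounts: pp0:4 pp1:1 pp2:1 pp3:3 pp4:3 pp5:3 pp6:1
Op 8: read(P1, v3) -> 37. No state change.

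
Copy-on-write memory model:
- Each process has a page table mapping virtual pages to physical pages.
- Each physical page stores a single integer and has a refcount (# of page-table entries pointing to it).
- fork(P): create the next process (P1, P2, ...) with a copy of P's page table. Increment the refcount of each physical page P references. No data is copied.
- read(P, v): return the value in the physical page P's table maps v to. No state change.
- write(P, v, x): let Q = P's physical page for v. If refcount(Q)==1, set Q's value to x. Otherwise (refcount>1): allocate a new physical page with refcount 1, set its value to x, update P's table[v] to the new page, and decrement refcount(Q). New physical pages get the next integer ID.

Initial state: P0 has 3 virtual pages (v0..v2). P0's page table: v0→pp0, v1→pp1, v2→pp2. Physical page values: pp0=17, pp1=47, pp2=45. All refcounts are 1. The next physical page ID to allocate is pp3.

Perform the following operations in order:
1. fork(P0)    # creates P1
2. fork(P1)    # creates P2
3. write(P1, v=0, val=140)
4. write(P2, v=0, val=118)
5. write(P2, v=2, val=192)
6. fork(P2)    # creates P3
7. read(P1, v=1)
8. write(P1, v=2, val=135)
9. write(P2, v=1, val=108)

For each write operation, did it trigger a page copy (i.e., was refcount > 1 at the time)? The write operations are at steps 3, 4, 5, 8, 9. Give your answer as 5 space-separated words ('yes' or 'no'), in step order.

Op 1: fork(P0) -> P1. 3 ppages; refcounts: pp0:2 pp1:2 pp2:2
Op 2: fork(P1) -> P2. 3 ppages; refcounts: pp0:3 pp1:3 pp2:3
Op 3: write(P1, v0, 140). refcount(pp0)=3>1 -> COPY to pp3. 4 ppages; refcounts: pp0:2 pp1:3 pp2:3 pp3:1
Op 4: write(P2, v0, 118). refcount(pp0)=2>1 -> COPY to pp4. 5 ppages; refcounts: pp0:1 pp1:3 pp2:3 pp3:1 pp4:1
Op 5: write(P2, v2, 192). refcount(pp2)=3>1 -> COPY to pp5. 6 ppages; refcounts: pp0:1 pp1:3 pp2:2 pp3:1 pp4:1 pp5:1
Op 6: fork(P2) -> P3. 6 ppages; refcounts: pp0:1 pp1:4 pp2:2 pp3:1 pp4:2 pp5:2
Op 7: read(P1, v1) -> 47. No state change.
Op 8: write(P1, v2, 135). refcount(pp2)=2>1 -> COPY to pp6. 7 ppages; refcounts: pp0:1 pp1:4 pp2:1 pp3:1 pp4:2 pp5:2 pp6:1
Op 9: write(P2, v1, 108). refcount(pp1)=4>1 -> COPY to pp7. 8 ppages; refcounts: pp0:1 pp1:3 pp2:1 pp3:1 pp4:2 pp5:2 pp6:1 pp7:1

yes yes yes yes yes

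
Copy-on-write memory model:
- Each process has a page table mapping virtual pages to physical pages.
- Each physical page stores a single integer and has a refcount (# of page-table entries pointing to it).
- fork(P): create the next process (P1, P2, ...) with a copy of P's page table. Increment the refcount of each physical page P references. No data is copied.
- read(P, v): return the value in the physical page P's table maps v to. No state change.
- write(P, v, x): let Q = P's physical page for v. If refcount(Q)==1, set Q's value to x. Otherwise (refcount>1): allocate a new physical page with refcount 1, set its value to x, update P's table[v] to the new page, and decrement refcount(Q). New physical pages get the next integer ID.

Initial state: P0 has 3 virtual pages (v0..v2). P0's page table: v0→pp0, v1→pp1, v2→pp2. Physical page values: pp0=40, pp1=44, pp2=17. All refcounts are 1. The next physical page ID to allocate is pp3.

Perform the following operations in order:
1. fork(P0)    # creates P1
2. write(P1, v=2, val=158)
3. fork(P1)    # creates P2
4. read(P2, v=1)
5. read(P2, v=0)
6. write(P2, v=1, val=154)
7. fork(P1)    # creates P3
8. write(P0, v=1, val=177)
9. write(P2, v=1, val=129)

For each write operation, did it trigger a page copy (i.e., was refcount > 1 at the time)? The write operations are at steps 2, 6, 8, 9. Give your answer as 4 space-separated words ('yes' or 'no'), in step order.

Op 1: fork(P0) -> P1. 3 ppages; refcounts: pp0:2 pp1:2 pp2:2
Op 2: write(P1, v2, 158). refcount(pp2)=2>1 -> COPY to pp3. 4 ppages; refcounts: pp0:2 pp1:2 pp2:1 pp3:1
Op 3: fork(P1) -> P2. 4 ppages; refcounts: pp0:3 pp1:3 pp2:1 pp3:2
Op 4: read(P2, v1) -> 44. No state change.
Op 5: read(P2, v0) -> 40. No state change.
Op 6: write(P2, v1, 154). refcount(pp1)=3>1 -> COPY to pp4. 5 ppages; refcounts: pp0:3 pp1:2 pp2:1 pp3:2 pp4:1
Op 7: fork(P1) -> P3. 5 ppages; refcounts: pp0:4 pp1:3 pp2:1 pp3:3 pp4:1
Op 8: write(P0, v1, 177). refcount(pp1)=3>1 -> COPY to pp5. 6 ppages; refcounts: pp0:4 pp1:2 pp2:1 pp3:3 pp4:1 pp5:1
Op 9: write(P2, v1, 129). refcount(pp4)=1 -> write in place. 6 ppages; refcounts: pp0:4 pp1:2 pp2:1 pp3:3 pp4:1 pp5:1

yes yes yes no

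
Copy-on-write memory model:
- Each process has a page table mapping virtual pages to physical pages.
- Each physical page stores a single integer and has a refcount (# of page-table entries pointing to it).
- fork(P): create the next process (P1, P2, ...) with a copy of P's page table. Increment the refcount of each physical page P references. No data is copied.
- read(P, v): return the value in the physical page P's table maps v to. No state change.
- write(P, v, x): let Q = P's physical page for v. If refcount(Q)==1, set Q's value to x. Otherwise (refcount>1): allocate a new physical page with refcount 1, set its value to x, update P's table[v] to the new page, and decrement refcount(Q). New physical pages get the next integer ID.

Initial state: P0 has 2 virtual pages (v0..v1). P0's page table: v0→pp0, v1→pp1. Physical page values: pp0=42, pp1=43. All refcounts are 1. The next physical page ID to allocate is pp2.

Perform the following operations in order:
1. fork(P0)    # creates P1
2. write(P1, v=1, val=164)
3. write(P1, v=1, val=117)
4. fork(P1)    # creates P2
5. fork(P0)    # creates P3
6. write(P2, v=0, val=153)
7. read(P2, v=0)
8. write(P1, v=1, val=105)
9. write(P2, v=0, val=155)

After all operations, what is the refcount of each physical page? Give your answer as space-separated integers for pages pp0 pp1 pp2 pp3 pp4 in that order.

Op 1: fork(P0) -> P1. 2 ppages; refcounts: pp0:2 pp1:2
Op 2: write(P1, v1, 164). refcount(pp1)=2>1 -> COPY to pp2. 3 ppages; refcounts: pp0:2 pp1:1 pp2:1
Op 3: write(P1, v1, 117). refcount(pp2)=1 -> write in place. 3 ppages; refcounts: pp0:2 pp1:1 pp2:1
Op 4: fork(P1) -> P2. 3 ppages; refcounts: pp0:3 pp1:1 pp2:2
Op 5: fork(P0) -> P3. 3 ppages; refcounts: pp0:4 pp1:2 pp2:2
Op 6: write(P2, v0, 153). refcount(pp0)=4>1 -> COPY to pp3. 4 ppages; refcounts: pp0:3 pp1:2 pp2:2 pp3:1
Op 7: read(P2, v0) -> 153. No state change.
Op 8: write(P1, v1, 105). refcount(pp2)=2>1 -> COPY to pp4. 5 ppages; refcounts: pp0:3 pp1:2 pp2:1 pp3:1 pp4:1
Op 9: write(P2, v0, 155). refcount(pp3)=1 -> write in place. 5 ppages; refcounts: pp0:3 pp1:2 pp2:1 pp3:1 pp4:1

Answer: 3 2 1 1 1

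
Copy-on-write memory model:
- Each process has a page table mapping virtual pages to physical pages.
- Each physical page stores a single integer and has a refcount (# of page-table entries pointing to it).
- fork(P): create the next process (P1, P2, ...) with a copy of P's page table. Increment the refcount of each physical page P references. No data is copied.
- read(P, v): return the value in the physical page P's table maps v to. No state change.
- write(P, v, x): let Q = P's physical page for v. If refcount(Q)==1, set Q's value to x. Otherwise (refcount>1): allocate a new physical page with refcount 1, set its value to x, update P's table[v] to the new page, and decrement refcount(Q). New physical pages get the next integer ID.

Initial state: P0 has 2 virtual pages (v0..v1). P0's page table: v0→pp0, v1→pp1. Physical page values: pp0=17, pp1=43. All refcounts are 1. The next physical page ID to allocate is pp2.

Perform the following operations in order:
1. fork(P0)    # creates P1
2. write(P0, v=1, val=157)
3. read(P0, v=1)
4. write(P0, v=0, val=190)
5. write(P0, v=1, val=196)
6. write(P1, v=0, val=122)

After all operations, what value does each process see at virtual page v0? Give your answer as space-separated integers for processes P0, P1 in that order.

Answer: 190 122

Derivation:
Op 1: fork(P0) -> P1. 2 ppages; refcounts: pp0:2 pp1:2
Op 2: write(P0, v1, 157). refcount(pp1)=2>1 -> COPY to pp2. 3 ppages; refcounts: pp0:2 pp1:1 pp2:1
Op 3: read(P0, v1) -> 157. No state change.
Op 4: write(P0, v0, 190). refcount(pp0)=2>1 -> COPY to pp3. 4 ppages; refcounts: pp0:1 pp1:1 pp2:1 pp3:1
Op 5: write(P0, v1, 196). refcount(pp2)=1 -> write in place. 4 ppages; refcounts: pp0:1 pp1:1 pp2:1 pp3:1
Op 6: write(P1, v0, 122). refcount(pp0)=1 -> write in place. 4 ppages; refcounts: pp0:1 pp1:1 pp2:1 pp3:1
P0: v0 -> pp3 = 190
P1: v0 -> pp0 = 122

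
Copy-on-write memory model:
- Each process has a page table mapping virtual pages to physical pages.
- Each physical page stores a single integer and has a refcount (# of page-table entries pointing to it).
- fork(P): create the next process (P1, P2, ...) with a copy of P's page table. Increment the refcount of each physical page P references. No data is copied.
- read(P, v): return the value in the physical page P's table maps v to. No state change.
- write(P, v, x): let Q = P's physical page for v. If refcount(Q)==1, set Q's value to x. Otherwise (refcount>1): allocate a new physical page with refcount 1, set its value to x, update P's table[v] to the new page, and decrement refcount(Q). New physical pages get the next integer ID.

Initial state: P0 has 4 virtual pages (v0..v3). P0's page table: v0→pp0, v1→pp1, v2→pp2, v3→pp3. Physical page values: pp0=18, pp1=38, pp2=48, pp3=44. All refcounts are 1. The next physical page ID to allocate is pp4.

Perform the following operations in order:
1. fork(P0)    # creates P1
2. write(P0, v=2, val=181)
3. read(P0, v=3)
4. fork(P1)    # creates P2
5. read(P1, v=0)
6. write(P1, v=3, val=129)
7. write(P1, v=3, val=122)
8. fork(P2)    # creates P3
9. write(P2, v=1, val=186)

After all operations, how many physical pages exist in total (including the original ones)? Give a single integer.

Answer: 7

Derivation:
Op 1: fork(P0) -> P1. 4 ppages; refcounts: pp0:2 pp1:2 pp2:2 pp3:2
Op 2: write(P0, v2, 181). refcount(pp2)=2>1 -> COPY to pp4. 5 ppages; refcounts: pp0:2 pp1:2 pp2:1 pp3:2 pp4:1
Op 3: read(P0, v3) -> 44. No state change.
Op 4: fork(P1) -> P2. 5 ppages; refcounts: pp0:3 pp1:3 pp2:2 pp3:3 pp4:1
Op 5: read(P1, v0) -> 18. No state change.
Op 6: write(P1, v3, 129). refcount(pp3)=3>1 -> COPY to pp5. 6 ppages; refcounts: pp0:3 pp1:3 pp2:2 pp3:2 pp4:1 pp5:1
Op 7: write(P1, v3, 122). refcount(pp5)=1 -> write in place. 6 ppages; refcounts: pp0:3 pp1:3 pp2:2 pp3:2 pp4:1 pp5:1
Op 8: fork(P2) -> P3. 6 ppages; refcounts: pp0:4 pp1:4 pp2:3 pp3:3 pp4:1 pp5:1
Op 9: write(P2, v1, 186). refcount(pp1)=4>1 -> COPY to pp6. 7 ppages; refcounts: pp0:4 pp1:3 pp2:3 pp3:3 pp4:1 pp5:1 pp6:1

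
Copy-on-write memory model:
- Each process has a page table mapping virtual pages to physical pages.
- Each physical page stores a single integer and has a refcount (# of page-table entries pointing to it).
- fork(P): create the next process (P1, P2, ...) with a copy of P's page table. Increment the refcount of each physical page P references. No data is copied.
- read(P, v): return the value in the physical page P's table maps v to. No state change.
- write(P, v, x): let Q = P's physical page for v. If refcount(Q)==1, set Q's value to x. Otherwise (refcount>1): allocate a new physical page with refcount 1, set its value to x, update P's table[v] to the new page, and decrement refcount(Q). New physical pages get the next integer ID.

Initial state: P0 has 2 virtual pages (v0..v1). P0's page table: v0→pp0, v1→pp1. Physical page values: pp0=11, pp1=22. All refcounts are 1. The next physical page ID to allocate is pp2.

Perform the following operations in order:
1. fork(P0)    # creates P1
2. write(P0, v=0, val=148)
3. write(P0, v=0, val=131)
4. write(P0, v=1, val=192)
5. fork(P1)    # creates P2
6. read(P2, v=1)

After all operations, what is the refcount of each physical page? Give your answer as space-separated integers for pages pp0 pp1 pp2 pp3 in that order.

Op 1: fork(P0) -> P1. 2 ppages; refcounts: pp0:2 pp1:2
Op 2: write(P0, v0, 148). refcount(pp0)=2>1 -> COPY to pp2. 3 ppages; refcounts: pp0:1 pp1:2 pp2:1
Op 3: write(P0, v0, 131). refcount(pp2)=1 -> write in place. 3 ppages; refcounts: pp0:1 pp1:2 pp2:1
Op 4: write(P0, v1, 192). refcount(pp1)=2>1 -> COPY to pp3. 4 ppages; refcounts: pp0:1 pp1:1 pp2:1 pp3:1
Op 5: fork(P1) -> P2. 4 ppages; refcounts: pp0:2 pp1:2 pp2:1 pp3:1
Op 6: read(P2, v1) -> 22. No state change.

Answer: 2 2 1 1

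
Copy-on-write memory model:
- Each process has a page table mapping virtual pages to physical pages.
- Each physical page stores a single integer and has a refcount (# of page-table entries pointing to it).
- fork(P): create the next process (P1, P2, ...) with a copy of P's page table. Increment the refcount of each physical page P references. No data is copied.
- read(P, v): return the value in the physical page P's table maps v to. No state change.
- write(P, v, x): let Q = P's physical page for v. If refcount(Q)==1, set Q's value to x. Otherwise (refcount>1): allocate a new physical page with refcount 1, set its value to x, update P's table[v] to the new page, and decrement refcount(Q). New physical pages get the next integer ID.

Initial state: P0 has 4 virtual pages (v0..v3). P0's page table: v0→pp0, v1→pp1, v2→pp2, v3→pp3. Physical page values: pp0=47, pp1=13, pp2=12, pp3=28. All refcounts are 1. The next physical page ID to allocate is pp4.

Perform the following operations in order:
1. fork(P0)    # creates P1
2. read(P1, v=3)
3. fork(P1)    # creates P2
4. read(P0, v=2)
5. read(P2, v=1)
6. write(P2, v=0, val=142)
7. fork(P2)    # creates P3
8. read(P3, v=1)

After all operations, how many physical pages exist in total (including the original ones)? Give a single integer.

Answer: 5

Derivation:
Op 1: fork(P0) -> P1. 4 ppages; refcounts: pp0:2 pp1:2 pp2:2 pp3:2
Op 2: read(P1, v3) -> 28. No state change.
Op 3: fork(P1) -> P2. 4 ppages; refcounts: pp0:3 pp1:3 pp2:3 pp3:3
Op 4: read(P0, v2) -> 12. No state change.
Op 5: read(P2, v1) -> 13. No state change.
Op 6: write(P2, v0, 142). refcount(pp0)=3>1 -> COPY to pp4. 5 ppages; refcounts: pp0:2 pp1:3 pp2:3 pp3:3 pp4:1
Op 7: fork(P2) -> P3. 5 ppages; refcounts: pp0:2 pp1:4 pp2:4 pp3:4 pp4:2
Op 8: read(P3, v1) -> 13. No state change.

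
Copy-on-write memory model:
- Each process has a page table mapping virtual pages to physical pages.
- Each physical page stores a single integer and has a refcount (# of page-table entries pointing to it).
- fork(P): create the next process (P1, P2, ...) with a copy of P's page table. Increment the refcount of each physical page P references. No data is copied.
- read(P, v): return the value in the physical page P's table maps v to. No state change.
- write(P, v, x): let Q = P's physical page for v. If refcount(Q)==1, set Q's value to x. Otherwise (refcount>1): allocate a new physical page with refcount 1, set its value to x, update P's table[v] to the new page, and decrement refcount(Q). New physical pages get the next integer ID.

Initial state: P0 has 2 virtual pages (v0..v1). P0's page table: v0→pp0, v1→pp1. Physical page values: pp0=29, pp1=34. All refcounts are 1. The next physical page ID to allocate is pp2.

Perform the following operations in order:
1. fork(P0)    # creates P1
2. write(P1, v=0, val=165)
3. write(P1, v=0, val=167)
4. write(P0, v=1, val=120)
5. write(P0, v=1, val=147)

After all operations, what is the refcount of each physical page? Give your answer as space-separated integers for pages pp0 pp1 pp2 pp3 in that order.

Op 1: fork(P0) -> P1. 2 ppages; refcounts: pp0:2 pp1:2
Op 2: write(P1, v0, 165). refcount(pp0)=2>1 -> COPY to pp2. 3 ppages; refcounts: pp0:1 pp1:2 pp2:1
Op 3: write(P1, v0, 167). refcount(pp2)=1 -> write in place. 3 ppages; refcounts: pp0:1 pp1:2 pp2:1
Op 4: write(P0, v1, 120). refcount(pp1)=2>1 -> COPY to pp3. 4 ppages; refcounts: pp0:1 pp1:1 pp2:1 pp3:1
Op 5: write(P0, v1, 147). refcount(pp3)=1 -> write in place. 4 ppages; refcounts: pp0:1 pp1:1 pp2:1 pp3:1

Answer: 1 1 1 1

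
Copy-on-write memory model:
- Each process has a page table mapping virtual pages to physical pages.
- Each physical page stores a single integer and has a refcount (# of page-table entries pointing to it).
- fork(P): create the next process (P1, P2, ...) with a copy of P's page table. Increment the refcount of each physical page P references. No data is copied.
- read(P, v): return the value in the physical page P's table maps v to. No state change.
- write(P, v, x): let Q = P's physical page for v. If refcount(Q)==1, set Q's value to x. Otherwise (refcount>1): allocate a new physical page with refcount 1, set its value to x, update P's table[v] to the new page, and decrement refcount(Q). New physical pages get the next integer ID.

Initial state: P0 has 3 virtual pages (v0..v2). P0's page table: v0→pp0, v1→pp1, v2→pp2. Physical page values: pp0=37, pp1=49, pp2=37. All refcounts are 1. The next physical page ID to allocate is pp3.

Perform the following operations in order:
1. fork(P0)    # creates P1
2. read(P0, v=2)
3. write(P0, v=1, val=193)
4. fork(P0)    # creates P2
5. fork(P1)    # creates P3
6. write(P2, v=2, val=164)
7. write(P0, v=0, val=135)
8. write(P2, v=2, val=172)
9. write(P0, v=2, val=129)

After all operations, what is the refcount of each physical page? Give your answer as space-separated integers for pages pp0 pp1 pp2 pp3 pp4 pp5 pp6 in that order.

Answer: 3 2 2 2 1 1 1

Derivation:
Op 1: fork(P0) -> P1. 3 ppages; refcounts: pp0:2 pp1:2 pp2:2
Op 2: read(P0, v2) -> 37. No state change.
Op 3: write(P0, v1, 193). refcount(pp1)=2>1 -> COPY to pp3. 4 ppages; refcounts: pp0:2 pp1:1 pp2:2 pp3:1
Op 4: fork(P0) -> P2. 4 ppages; refcounts: pp0:3 pp1:1 pp2:3 pp3:2
Op 5: fork(P1) -> P3. 4 ppages; refcounts: pp0:4 pp1:2 pp2:4 pp3:2
Op 6: write(P2, v2, 164). refcount(pp2)=4>1 -> COPY to pp4. 5 ppages; refcounts: pp0:4 pp1:2 pp2:3 pp3:2 pp4:1
Op 7: write(P0, v0, 135). refcount(pp0)=4>1 -> COPY to pp5. 6 ppages; refcounts: pp0:3 pp1:2 pp2:3 pp3:2 pp4:1 pp5:1
Op 8: write(P2, v2, 172). refcount(pp4)=1 -> write in place. 6 ppages; refcounts: pp0:3 pp1:2 pp2:3 pp3:2 pp4:1 pp5:1
Op 9: write(P0, v2, 129). refcount(pp2)=3>1 -> COPY to pp6. 7 ppages; refcounts: pp0:3 pp1:2 pp2:2 pp3:2 pp4:1 pp5:1 pp6:1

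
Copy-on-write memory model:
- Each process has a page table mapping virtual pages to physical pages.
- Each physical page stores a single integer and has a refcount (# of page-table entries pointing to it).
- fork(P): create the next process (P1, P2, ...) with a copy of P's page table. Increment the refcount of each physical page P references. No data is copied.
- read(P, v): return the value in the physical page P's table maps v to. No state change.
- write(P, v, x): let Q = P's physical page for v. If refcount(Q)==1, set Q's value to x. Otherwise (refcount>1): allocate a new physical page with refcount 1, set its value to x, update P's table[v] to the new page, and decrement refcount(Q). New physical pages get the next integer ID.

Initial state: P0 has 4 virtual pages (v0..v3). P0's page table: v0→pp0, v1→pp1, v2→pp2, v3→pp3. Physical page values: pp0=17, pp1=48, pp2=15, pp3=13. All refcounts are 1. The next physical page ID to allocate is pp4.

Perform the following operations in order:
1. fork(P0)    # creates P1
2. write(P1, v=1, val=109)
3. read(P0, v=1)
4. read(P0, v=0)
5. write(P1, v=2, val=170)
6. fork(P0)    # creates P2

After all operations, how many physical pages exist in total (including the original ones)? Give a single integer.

Op 1: fork(P0) -> P1. 4 ppages; refcounts: pp0:2 pp1:2 pp2:2 pp3:2
Op 2: write(P1, v1, 109). refcount(pp1)=2>1 -> COPY to pp4. 5 ppages; refcounts: pp0:2 pp1:1 pp2:2 pp3:2 pp4:1
Op 3: read(P0, v1) -> 48. No state change.
Op 4: read(P0, v0) -> 17. No state change.
Op 5: write(P1, v2, 170). refcount(pp2)=2>1 -> COPY to pp5. 6 ppages; refcounts: pp0:2 pp1:1 pp2:1 pp3:2 pp4:1 pp5:1
Op 6: fork(P0) -> P2. 6 ppages; refcounts: pp0:3 pp1:2 pp2:2 pp3:3 pp4:1 pp5:1

Answer: 6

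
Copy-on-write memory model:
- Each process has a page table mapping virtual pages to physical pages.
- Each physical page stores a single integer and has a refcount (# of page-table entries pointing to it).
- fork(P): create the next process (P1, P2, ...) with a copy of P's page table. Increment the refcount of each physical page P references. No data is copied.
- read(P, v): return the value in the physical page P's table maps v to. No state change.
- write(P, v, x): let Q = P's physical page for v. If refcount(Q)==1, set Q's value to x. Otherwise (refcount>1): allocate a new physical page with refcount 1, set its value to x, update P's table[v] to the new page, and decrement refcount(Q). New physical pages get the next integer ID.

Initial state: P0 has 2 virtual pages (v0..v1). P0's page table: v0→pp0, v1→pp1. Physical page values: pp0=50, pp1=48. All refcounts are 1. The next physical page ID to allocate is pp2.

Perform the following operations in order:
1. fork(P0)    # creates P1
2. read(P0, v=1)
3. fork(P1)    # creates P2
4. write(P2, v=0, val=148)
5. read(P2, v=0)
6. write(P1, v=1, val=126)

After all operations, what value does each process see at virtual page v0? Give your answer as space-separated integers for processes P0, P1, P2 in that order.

Op 1: fork(P0) -> P1. 2 ppages; refcounts: pp0:2 pp1:2
Op 2: read(P0, v1) -> 48. No state change.
Op 3: fork(P1) -> P2. 2 ppages; refcounts: pp0:3 pp1:3
Op 4: write(P2, v0, 148). refcount(pp0)=3>1 -> COPY to pp2. 3 ppages; refcounts: pp0:2 pp1:3 pp2:1
Op 5: read(P2, v0) -> 148. No state change.
Op 6: write(P1, v1, 126). refcount(pp1)=3>1 -> COPY to pp3. 4 ppages; refcounts: pp0:2 pp1:2 pp2:1 pp3:1
P0: v0 -> pp0 = 50
P1: v0 -> pp0 = 50
P2: v0 -> pp2 = 148

Answer: 50 50 148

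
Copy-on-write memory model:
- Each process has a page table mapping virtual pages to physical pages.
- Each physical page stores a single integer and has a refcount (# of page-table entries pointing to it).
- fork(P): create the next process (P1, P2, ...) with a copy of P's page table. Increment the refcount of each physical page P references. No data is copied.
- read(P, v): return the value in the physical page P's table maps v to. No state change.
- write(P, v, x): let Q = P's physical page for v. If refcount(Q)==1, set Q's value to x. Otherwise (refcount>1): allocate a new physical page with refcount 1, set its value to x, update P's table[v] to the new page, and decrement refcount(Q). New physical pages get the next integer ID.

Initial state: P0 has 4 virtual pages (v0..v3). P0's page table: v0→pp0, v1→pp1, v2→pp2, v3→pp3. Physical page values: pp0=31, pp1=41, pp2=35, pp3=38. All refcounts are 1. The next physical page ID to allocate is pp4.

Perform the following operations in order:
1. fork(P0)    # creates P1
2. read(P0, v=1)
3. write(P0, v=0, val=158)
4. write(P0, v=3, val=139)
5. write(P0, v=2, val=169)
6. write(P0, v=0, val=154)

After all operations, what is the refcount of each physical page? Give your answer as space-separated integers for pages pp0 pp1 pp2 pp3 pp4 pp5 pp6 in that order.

Answer: 1 2 1 1 1 1 1

Derivation:
Op 1: fork(P0) -> P1. 4 ppages; refcounts: pp0:2 pp1:2 pp2:2 pp3:2
Op 2: read(P0, v1) -> 41. No state change.
Op 3: write(P0, v0, 158). refcount(pp0)=2>1 -> COPY to pp4. 5 ppages; refcounts: pp0:1 pp1:2 pp2:2 pp3:2 pp4:1
Op 4: write(P0, v3, 139). refcount(pp3)=2>1 -> COPY to pp5. 6 ppages; refcounts: pp0:1 pp1:2 pp2:2 pp3:1 pp4:1 pp5:1
Op 5: write(P0, v2, 169). refcount(pp2)=2>1 -> COPY to pp6. 7 ppages; refcounts: pp0:1 pp1:2 pp2:1 pp3:1 pp4:1 pp5:1 pp6:1
Op 6: write(P0, v0, 154). refcount(pp4)=1 -> write in place. 7 ppages; refcounts: pp0:1 pp1:2 pp2:1 pp3:1 pp4:1 pp5:1 pp6:1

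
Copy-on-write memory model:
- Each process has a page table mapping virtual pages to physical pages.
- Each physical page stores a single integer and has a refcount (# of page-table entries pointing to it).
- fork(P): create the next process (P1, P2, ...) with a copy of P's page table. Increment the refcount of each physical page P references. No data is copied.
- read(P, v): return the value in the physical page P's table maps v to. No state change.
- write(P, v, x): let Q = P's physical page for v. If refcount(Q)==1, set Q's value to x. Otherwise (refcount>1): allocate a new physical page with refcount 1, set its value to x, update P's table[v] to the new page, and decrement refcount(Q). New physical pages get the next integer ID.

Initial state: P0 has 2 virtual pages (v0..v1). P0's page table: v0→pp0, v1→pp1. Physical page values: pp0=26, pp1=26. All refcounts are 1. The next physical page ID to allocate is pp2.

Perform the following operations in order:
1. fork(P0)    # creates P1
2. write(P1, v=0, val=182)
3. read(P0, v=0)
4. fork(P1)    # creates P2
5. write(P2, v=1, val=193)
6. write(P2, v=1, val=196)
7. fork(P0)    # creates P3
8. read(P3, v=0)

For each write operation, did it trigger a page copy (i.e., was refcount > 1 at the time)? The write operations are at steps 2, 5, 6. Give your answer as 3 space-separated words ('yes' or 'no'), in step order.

Op 1: fork(P0) -> P1. 2 ppages; refcounts: pp0:2 pp1:2
Op 2: write(P1, v0, 182). refcount(pp0)=2>1 -> COPY to pp2. 3 ppages; refcounts: pp0:1 pp1:2 pp2:1
Op 3: read(P0, v0) -> 26. No state change.
Op 4: fork(P1) -> P2. 3 ppages; refcounts: pp0:1 pp1:3 pp2:2
Op 5: write(P2, v1, 193). refcount(pp1)=3>1 -> COPY to pp3. 4 ppages; refcounts: pp0:1 pp1:2 pp2:2 pp3:1
Op 6: write(P2, v1, 196). refcount(pp3)=1 -> write in place. 4 ppages; refcounts: pp0:1 pp1:2 pp2:2 pp3:1
Op 7: fork(P0) -> P3. 4 ppages; refcounts: pp0:2 pp1:3 pp2:2 pp3:1
Op 8: read(P3, v0) -> 26. No state change.

yes yes no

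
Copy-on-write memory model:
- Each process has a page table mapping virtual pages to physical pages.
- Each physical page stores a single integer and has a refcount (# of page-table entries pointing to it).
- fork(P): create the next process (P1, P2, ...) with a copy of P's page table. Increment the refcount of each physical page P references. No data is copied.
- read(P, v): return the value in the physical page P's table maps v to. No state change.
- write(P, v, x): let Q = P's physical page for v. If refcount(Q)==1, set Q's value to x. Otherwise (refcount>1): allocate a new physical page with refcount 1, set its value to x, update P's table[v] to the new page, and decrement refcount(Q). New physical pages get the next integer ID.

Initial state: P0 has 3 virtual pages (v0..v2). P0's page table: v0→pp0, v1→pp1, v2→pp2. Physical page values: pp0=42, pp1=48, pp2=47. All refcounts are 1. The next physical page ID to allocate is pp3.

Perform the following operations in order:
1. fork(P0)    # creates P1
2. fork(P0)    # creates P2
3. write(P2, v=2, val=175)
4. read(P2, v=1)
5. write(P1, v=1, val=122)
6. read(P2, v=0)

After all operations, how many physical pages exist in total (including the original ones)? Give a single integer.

Op 1: fork(P0) -> P1. 3 ppages; refcounts: pp0:2 pp1:2 pp2:2
Op 2: fork(P0) -> P2. 3 ppages; refcounts: pp0:3 pp1:3 pp2:3
Op 3: write(P2, v2, 175). refcount(pp2)=3>1 -> COPY to pp3. 4 ppages; refcounts: pp0:3 pp1:3 pp2:2 pp3:1
Op 4: read(P2, v1) -> 48. No state change.
Op 5: write(P1, v1, 122). refcount(pp1)=3>1 -> COPY to pp4. 5 ppages; refcounts: pp0:3 pp1:2 pp2:2 pp3:1 pp4:1
Op 6: read(P2, v0) -> 42. No state change.

Answer: 5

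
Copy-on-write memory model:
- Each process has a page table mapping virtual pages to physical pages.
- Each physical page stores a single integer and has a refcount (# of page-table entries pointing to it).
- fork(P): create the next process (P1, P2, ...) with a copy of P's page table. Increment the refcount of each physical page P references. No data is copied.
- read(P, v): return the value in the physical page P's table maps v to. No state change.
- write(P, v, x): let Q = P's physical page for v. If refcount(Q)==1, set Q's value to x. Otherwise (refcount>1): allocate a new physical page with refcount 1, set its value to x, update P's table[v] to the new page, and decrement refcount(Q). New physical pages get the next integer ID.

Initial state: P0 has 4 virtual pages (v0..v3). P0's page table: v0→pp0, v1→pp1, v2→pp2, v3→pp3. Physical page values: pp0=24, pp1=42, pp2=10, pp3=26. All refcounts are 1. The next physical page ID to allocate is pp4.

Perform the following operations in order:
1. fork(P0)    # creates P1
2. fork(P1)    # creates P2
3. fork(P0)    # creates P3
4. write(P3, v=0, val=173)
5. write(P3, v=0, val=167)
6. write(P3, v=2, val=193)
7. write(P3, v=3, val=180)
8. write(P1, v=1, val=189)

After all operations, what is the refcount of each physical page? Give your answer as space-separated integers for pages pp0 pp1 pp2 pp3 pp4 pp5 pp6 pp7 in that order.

Answer: 3 3 3 3 1 1 1 1

Derivation:
Op 1: fork(P0) -> P1. 4 ppages; refcounts: pp0:2 pp1:2 pp2:2 pp3:2
Op 2: fork(P1) -> P2. 4 ppages; refcounts: pp0:3 pp1:3 pp2:3 pp3:3
Op 3: fork(P0) -> P3. 4 ppages; refcounts: pp0:4 pp1:4 pp2:4 pp3:4
Op 4: write(P3, v0, 173). refcount(pp0)=4>1 -> COPY to pp4. 5 ppages; refcounts: pp0:3 pp1:4 pp2:4 pp3:4 pp4:1
Op 5: write(P3, v0, 167). refcount(pp4)=1 -> write in place. 5 ppages; refcounts: pp0:3 pp1:4 pp2:4 pp3:4 pp4:1
Op 6: write(P3, v2, 193). refcount(pp2)=4>1 -> COPY to pp5. 6 ppages; refcounts: pp0:3 pp1:4 pp2:3 pp3:4 pp4:1 pp5:1
Op 7: write(P3, v3, 180). refcount(pp3)=4>1 -> COPY to pp6. 7 ppages; refcounts: pp0:3 pp1:4 pp2:3 pp3:3 pp4:1 pp5:1 pp6:1
Op 8: write(P1, v1, 189). refcount(pp1)=4>1 -> COPY to pp7. 8 ppages; refcounts: pp0:3 pp1:3 pp2:3 pp3:3 pp4:1 pp5:1 pp6:1 pp7:1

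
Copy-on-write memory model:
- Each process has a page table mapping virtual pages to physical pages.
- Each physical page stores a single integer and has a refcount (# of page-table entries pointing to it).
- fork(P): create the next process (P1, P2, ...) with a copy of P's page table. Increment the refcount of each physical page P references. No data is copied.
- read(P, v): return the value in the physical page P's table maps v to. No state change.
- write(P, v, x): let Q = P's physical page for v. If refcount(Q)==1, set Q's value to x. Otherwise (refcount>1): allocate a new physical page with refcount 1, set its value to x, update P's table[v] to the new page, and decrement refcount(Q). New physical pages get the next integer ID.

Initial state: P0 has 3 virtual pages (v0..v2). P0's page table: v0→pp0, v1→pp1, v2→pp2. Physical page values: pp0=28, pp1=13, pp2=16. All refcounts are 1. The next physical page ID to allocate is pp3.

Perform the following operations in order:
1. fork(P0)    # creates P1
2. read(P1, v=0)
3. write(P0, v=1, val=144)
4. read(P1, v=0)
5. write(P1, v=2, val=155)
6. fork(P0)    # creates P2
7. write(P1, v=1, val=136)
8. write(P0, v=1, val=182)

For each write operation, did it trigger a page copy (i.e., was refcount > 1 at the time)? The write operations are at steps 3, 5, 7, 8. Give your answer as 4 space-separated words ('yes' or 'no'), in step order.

Op 1: fork(P0) -> P1. 3 ppages; refcounts: pp0:2 pp1:2 pp2:2
Op 2: read(P1, v0) -> 28. No state change.
Op 3: write(P0, v1, 144). refcount(pp1)=2>1 -> COPY to pp3. 4 ppages; refcounts: pp0:2 pp1:1 pp2:2 pp3:1
Op 4: read(P1, v0) -> 28. No state change.
Op 5: write(P1, v2, 155). refcount(pp2)=2>1 -> COPY to pp4. 5 ppages; refcounts: pp0:2 pp1:1 pp2:1 pp3:1 pp4:1
Op 6: fork(P0) -> P2. 5 ppages; refcounts: pp0:3 pp1:1 pp2:2 pp3:2 pp4:1
Op 7: write(P1, v1, 136). refcount(pp1)=1 -> write in place. 5 ppages; refcounts: pp0:3 pp1:1 pp2:2 pp3:2 pp4:1
Op 8: write(P0, v1, 182). refcount(pp3)=2>1 -> COPY to pp5. 6 ppages; refcounts: pp0:3 pp1:1 pp2:2 pp3:1 pp4:1 pp5:1

yes yes no yes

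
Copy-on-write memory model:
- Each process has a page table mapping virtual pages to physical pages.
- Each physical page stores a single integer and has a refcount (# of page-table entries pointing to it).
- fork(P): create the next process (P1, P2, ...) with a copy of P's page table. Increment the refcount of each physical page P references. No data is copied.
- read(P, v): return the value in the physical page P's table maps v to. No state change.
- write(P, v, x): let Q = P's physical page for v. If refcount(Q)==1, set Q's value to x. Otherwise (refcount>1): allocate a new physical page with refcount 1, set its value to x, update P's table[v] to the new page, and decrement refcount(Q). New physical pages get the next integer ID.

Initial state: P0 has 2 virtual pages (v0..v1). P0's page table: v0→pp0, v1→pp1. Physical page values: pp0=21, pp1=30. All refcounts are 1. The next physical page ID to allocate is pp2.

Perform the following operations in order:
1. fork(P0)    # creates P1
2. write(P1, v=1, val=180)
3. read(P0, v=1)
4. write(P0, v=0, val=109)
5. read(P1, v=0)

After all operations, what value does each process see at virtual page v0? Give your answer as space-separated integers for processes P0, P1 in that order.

Answer: 109 21

Derivation:
Op 1: fork(P0) -> P1. 2 ppages; refcounts: pp0:2 pp1:2
Op 2: write(P1, v1, 180). refcount(pp1)=2>1 -> COPY to pp2. 3 ppages; refcounts: pp0:2 pp1:1 pp2:1
Op 3: read(P0, v1) -> 30. No state change.
Op 4: write(P0, v0, 109). refcount(pp0)=2>1 -> COPY to pp3. 4 ppages; refcounts: pp0:1 pp1:1 pp2:1 pp3:1
Op 5: read(P1, v0) -> 21. No state change.
P0: v0 -> pp3 = 109
P1: v0 -> pp0 = 21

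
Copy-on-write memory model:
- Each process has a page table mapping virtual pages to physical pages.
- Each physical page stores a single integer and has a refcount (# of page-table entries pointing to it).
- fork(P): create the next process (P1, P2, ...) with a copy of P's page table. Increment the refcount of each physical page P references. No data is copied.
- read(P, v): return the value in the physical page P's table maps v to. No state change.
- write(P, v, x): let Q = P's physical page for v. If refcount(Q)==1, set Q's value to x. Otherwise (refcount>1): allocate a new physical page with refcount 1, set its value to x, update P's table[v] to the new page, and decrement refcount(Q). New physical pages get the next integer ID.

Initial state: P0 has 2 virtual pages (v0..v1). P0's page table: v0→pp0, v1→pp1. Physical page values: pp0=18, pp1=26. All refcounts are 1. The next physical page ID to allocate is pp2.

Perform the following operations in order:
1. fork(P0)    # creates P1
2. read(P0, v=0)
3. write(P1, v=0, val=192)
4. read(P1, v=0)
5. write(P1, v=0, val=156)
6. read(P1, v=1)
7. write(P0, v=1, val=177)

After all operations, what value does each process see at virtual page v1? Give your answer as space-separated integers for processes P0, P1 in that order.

Op 1: fork(P0) -> P1. 2 ppages; refcounts: pp0:2 pp1:2
Op 2: read(P0, v0) -> 18. No state change.
Op 3: write(P1, v0, 192). refcount(pp0)=2>1 -> COPY to pp2. 3 ppages; refcounts: pp0:1 pp1:2 pp2:1
Op 4: read(P1, v0) -> 192. No state change.
Op 5: write(P1, v0, 156). refcount(pp2)=1 -> write in place. 3 ppages; refcounts: pp0:1 pp1:2 pp2:1
Op 6: read(P1, v1) -> 26. No state change.
Op 7: write(P0, v1, 177). refcount(pp1)=2>1 -> COPY to pp3. 4 ppages; refcounts: pp0:1 pp1:1 pp2:1 pp3:1
P0: v1 -> pp3 = 177
P1: v1 -> pp1 = 26

Answer: 177 26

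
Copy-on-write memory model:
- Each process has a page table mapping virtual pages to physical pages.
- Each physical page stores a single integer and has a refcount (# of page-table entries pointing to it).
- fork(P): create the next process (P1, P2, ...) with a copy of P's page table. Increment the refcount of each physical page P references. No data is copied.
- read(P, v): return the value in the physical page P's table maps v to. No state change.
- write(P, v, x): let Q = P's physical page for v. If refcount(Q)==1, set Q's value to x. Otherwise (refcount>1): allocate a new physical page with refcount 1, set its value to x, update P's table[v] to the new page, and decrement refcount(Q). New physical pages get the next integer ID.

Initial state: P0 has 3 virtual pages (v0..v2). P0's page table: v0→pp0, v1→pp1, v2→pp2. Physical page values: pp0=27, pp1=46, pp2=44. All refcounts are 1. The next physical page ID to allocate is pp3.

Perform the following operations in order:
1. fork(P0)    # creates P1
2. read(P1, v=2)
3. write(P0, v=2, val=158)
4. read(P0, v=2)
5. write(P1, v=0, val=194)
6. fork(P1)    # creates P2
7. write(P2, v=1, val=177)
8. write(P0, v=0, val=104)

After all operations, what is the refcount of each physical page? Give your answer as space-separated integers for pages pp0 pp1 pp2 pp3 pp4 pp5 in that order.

Answer: 1 2 2 1 2 1

Derivation:
Op 1: fork(P0) -> P1. 3 ppages; refcounts: pp0:2 pp1:2 pp2:2
Op 2: read(P1, v2) -> 44. No state change.
Op 3: write(P0, v2, 158). refcount(pp2)=2>1 -> COPY to pp3. 4 ppages; refcounts: pp0:2 pp1:2 pp2:1 pp3:1
Op 4: read(P0, v2) -> 158. No state change.
Op 5: write(P1, v0, 194). refcount(pp0)=2>1 -> COPY to pp4. 5 ppages; refcounts: pp0:1 pp1:2 pp2:1 pp3:1 pp4:1
Op 6: fork(P1) -> P2. 5 ppages; refcounts: pp0:1 pp1:3 pp2:2 pp3:1 pp4:2
Op 7: write(P2, v1, 177). refcount(pp1)=3>1 -> COPY to pp5. 6 ppages; refcounts: pp0:1 pp1:2 pp2:2 pp3:1 pp4:2 pp5:1
Op 8: write(P0, v0, 104). refcount(pp0)=1 -> write in place. 6 ppages; refcounts: pp0:1 pp1:2 pp2:2 pp3:1 pp4:2 pp5:1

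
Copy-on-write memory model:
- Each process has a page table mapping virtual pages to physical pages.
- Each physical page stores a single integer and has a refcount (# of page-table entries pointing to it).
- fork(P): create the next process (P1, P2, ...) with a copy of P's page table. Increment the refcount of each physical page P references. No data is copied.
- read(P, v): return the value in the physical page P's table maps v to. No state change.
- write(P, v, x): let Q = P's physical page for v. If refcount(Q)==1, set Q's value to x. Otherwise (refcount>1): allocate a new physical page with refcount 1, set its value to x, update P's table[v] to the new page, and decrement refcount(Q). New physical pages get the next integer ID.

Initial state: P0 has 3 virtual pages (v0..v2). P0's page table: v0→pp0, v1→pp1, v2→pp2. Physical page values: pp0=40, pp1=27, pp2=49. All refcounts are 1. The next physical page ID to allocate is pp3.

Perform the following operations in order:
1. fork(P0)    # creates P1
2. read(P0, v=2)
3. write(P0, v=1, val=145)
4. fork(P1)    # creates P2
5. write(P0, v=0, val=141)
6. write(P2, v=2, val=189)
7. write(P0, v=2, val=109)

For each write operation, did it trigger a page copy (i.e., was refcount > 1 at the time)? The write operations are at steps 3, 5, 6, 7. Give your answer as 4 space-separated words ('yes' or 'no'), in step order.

Op 1: fork(P0) -> P1. 3 ppages; refcounts: pp0:2 pp1:2 pp2:2
Op 2: read(P0, v2) -> 49. No state change.
Op 3: write(P0, v1, 145). refcount(pp1)=2>1 -> COPY to pp3. 4 ppages; refcounts: pp0:2 pp1:1 pp2:2 pp3:1
Op 4: fork(P1) -> P2. 4 ppages; refcounts: pp0:3 pp1:2 pp2:3 pp3:1
Op 5: write(P0, v0, 141). refcount(pp0)=3>1 -> COPY to pp4. 5 ppages; refcounts: pp0:2 pp1:2 pp2:3 pp3:1 pp4:1
Op 6: write(P2, v2, 189). refcount(pp2)=3>1 -> COPY to pp5. 6 ppages; refcounts: pp0:2 pp1:2 pp2:2 pp3:1 pp4:1 pp5:1
Op 7: write(P0, v2, 109). refcount(pp2)=2>1 -> COPY to pp6. 7 ppages; refcounts: pp0:2 pp1:2 pp2:1 pp3:1 pp4:1 pp5:1 pp6:1

yes yes yes yes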